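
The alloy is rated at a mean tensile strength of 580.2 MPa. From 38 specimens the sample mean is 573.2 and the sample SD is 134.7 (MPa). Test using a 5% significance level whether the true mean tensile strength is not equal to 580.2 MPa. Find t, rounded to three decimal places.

-0.320

H0: μ = 580.2; H1: μ ≠ 580.2 (one-sample t-test, two-sided).
t = (x̄ − μ₀)/(s/√n) = (573.2 − 580.2)/(134.7/√38) = -0.320
df = n − 1 = 37
Two-sided p-value ≈ 0.7505
Since p ≈ 0.7505 > α = 0.05, fail to reject H0; the data do not provide sufficient evidence against H0.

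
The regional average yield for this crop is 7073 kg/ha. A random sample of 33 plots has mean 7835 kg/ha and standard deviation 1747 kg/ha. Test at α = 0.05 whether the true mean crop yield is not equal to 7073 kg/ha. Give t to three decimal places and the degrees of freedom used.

t = 2.506, df = 32

H0: μ = 7073; H1: μ ≠ 7073 (one-sample t-test, two-sided).
t = (x̄ − μ₀)/(s/√n) = (7835 − 7073)/(1747/√33) = 2.506
df = n − 1 = 32
Two-sided p-value ≈ 0.018
Since p ≈ 0.018 < α = 0.05, reject H0; the evidence is statistically significant.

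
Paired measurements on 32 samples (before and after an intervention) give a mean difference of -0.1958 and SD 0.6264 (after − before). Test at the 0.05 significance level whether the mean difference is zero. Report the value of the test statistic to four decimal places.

-1.7682

H0: μ_d = 0; H1: μ_d ≠ 0 (paired t-test on the differences, two-sided).
t = d̄/(s_d/√n) = -0.1958/(0.6264/√32) = -1.7682
df = n − 1 = 31
Two-sided p-value ≈ 0.0869
Since p ≈ 0.0869 > α = 0.05, fail to reject H0; the data do not provide sufficient evidence against H0.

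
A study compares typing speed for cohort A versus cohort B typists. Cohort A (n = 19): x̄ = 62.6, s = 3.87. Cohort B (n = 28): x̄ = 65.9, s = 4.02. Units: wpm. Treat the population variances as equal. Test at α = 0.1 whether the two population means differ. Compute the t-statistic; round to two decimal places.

Let group 1 = cohort A, group 2 = cohort B. H0: μ_1 = μ_2; H1: μ_1 ≠ μ_2 (two-sample pooled-variance t-test, two-sided).
s_p² = [(19−1)·3.87² + (28−1)·4.02²]/(19+28−2) = 15.687
t = (62.6 − 65.9)/√[15.687·(1/19 + 1/28)] = -2.80
df = n₁ + n₂ − 2 = 45
Two-sided p-value ≈ 0.0074
Since p ≈ 0.0074 < α = 0.1, reject H0; the data support H1.

-2.80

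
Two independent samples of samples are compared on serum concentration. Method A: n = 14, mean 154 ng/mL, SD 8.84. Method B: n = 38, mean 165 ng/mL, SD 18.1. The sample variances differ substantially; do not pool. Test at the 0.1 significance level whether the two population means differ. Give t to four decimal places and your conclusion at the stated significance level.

Let group 1 = method A, group 2 = method B. H0: μ_1 = μ_2; H1: μ_1 ≠ μ_2 (Welch's two-sample t-test, two-sided).
t = (x̄_1 − x̄_2)/√(s_1²/n_1 + s_2²/n_2) = (154 − 165)/√(8.84²/14 + 18.1²/38) = -2.9188
Welch–Satterthwaite df ≈ 45.79
Two-sided p-value ≈ 0.005
Since p ≈ 0.005 < α = 0.1, reject H0; the evidence is statistically significant.

t = -2.9188; reject H0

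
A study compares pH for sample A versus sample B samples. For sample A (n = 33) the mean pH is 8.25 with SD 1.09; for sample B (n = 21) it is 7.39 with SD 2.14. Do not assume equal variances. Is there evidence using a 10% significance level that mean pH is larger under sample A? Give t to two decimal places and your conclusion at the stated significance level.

t = 1.71; reject H0

Let group 1 = sample A, group 2 = sample B. H0: μ_1 = μ_2; H1: μ_1 > μ_2 (Welch's two-sample t-test, right-tailed).
t = (x̄_1 − x̄_2)/√(s_1²/n_1 + s_2²/n_2) = (8.25 − 7.39)/√(1.09²/33 + 2.14²/21) = 1.71
Welch–Satterthwaite df ≈ 26.69
p-value = P(T ≥ 1.71) ≈ 0.0498
Since p ≈ 0.0498 < α = 0.1, reject H0; the evidence is statistically significant.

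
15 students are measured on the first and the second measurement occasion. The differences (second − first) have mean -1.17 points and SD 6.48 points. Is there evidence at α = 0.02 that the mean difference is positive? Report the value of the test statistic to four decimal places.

H0: μ_d = 0; H1: μ_d > 0 (paired t-test on the differences, right-tailed).
t = d̄/(s_d/√n) = -1.17/(6.48/√15) = -0.6993
df = n − 1 = 14
p-value = P(T ≥ -0.6993) ≈ 0.752
Since p ≈ 0.752 > α = 0.02, fail to reject H0; the data do not provide sufficient evidence against H0.

-0.6993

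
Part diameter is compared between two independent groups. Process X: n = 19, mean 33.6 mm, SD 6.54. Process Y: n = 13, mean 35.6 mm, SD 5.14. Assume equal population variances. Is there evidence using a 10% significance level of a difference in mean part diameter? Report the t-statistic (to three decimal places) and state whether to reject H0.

Let group 1 = process X, group 2 = process Y. H0: μ_1 = μ_2; H1: μ_1 ≠ μ_2 (two-sample pooled-variance t-test, two-sided).
s_p² = [(19−1)·6.54² + (13−1)·5.14²]/(19+13−2) = 36.2308
t = (33.6 − 35.6)/√[36.2308·(1/19 + 1/13)] = -0.923
df = n₁ + n₂ − 2 = 30
Two-sided p-value ≈ 0.363
Since p ≈ 0.363 > α = 0.1, fail to reject H0; the evidence is not statistically significant.

t = -0.923; fail to reject H0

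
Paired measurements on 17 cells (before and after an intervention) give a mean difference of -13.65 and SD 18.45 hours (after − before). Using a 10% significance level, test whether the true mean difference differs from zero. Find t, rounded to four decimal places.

-3.0504

H0: μ_d = 0; H1: μ_d ≠ 0 (paired t-test on the differences, two-sided).
t = d̄/(s_d/√n) = -13.65/(18.45/√17) = -3.0504
df = n − 1 = 16
Two-sided p-value ≈ 0.0076
Since p ≈ 0.0076 < α = 0.1, reject H0; the data support H1.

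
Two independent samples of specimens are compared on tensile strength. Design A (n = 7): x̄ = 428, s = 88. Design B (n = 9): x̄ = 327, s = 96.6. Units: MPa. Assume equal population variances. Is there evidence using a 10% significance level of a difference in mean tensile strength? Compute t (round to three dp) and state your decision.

t = 2.155; reject H0

Let group 1 = design A, group 2 = design B. H0: μ_1 = μ_2; H1: μ_1 ≠ μ_2 (two-sample pooled-variance t-test, two-sided).
s_p² = [(7−1)·88² + (9−1)·96.6²]/(7+9−2) = 8651.18
t = (428 − 327)/√[8651.18·(1/7 + 1/9)] = 2.155
df = n₁ + n₂ − 2 = 14
Two-sided p-value ≈ 0.049
Since p ≈ 0.049 < α = 0.1, reject H0; the data support H1.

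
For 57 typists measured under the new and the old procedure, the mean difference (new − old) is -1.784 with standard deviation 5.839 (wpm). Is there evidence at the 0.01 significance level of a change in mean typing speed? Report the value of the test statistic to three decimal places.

H0: μ_d = 0; H1: μ_d ≠ 0 (paired t-test on the differences, two-sided).
t = d̄/(s_d/√n) = -1.784/(5.839/√57) = -2.307
df = n − 1 = 56
Two-sided p-value ≈ 0.0248
Since p ≈ 0.0248 > α = 0.01, fail to reject H0; the evidence is not statistically significant.

-2.307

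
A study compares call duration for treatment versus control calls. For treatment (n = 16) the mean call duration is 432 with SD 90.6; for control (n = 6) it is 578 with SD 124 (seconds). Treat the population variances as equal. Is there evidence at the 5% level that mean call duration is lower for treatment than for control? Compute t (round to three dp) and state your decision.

Let group 1 = treatment, group 2 = control. H0: μ_1 = μ_2; H1: μ_1 < μ_2 (two-sample pooled-variance t-test, left-tailed).
s_p² = [(16−1)·90.6² + (6−1)·124²]/(16+6−2) = 10000.3
t = (432 − 578)/√[10000.3·(1/16 + 1/6)] = -3.050
df = n₁ + n₂ − 2 = 20
p-value = P(T ≤ -3.050) ≈ 0.003
Since p ≈ 0.003 < α = 0.05, reject H0; the evidence is statistically significant.

t = -3.050; reject H0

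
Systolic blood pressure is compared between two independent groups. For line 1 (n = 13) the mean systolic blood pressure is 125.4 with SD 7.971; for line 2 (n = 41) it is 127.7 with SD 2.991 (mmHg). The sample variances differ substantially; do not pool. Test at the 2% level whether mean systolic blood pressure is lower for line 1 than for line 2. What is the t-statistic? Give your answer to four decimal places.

Let group 1 = line 1, group 2 = line 2. H0: μ_1 = μ_2; H1: μ_1 < μ_2 (Welch's two-sample t-test, left-tailed).
t = (x̄_1 − x̄_2)/√(s_1²/n_1 + s_2²/n_2) = (125.4 − 127.7)/√(7.971²/13 + 2.991²/41) = -1.0179
Welch–Satterthwaite df ≈ 13.09
p-value = P(T ≤ -1.0179) ≈ 0.1636
Since p ≈ 0.1636 > α = 0.02, fail to reject H0; the evidence is not statistically significant.

-1.0179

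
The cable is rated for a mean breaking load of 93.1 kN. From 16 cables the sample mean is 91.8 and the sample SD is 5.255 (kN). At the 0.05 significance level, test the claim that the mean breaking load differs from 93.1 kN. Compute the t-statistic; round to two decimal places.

H0: μ = 93.1; H1: μ ≠ 93.1 (one-sample t-test, two-sided).
t = (x̄ − μ₀)/(s/√n) = (91.8 − 93.1)/(5.255/√16) = -0.99
df = n − 1 = 15
Two-sided p-value ≈ 0.3381
Since p ≈ 0.3381 > α = 0.05, fail to reject H0; the evidence is not statistically significant.

-0.99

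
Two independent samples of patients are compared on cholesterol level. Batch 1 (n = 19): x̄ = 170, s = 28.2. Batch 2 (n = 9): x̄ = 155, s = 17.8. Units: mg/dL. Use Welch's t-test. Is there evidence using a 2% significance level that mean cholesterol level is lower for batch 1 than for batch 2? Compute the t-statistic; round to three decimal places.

Let group 1 = batch 1, group 2 = batch 2. H0: μ_1 = μ_2; H1: μ_1 < μ_2 (Welch's two-sample t-test, left-tailed).
t = (x̄_1 − x̄_2)/√(s_1²/n_1 + s_2²/n_2) = (170 − 155)/√(28.2²/19 + 17.8²/9) = 1.709
Welch–Satterthwaite df ≈ 23.54
p-value = P(T ≤ 1.709) ≈ 0.950
Since p ≈ 0.950 > α = 0.02, fail to reject H0; the data do not provide sufficient evidence against H0.

1.709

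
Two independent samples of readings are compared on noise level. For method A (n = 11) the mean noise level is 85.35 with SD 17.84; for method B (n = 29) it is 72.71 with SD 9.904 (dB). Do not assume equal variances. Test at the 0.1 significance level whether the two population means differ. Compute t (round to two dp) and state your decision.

t = 2.22; reject H0

Let group 1 = method A, group 2 = method B. H0: μ_1 = μ_2; H1: μ_1 ≠ μ_2 (Welch's two-sample t-test, two-sided).
t = (x̄_1 − x̄_2)/√(s_1²/n_1 + s_2²/n_2) = (85.35 − 72.71)/√(17.84²/11 + 9.904²/29) = 2.22
Welch–Satterthwaite df ≈ 12.41
Two-sided p-value ≈ 0.0454
Since p ≈ 0.0454 < α = 0.1, reject H0; the evidence is statistically significant.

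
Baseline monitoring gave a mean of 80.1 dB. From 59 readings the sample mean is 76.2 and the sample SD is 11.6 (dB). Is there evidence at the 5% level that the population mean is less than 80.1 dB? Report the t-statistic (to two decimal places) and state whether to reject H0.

H0: μ = 80.1; H1: μ < 80.1 (one-sample t-test, left-tailed).
t = (x̄ − μ₀)/(s/√n) = (76.2 − 80.1)/(11.6/√59) = -2.58
df = n − 1 = 58
p-value = P(T ≤ -2.58) ≈ 0.006
Since p ≈ 0.006 < α = 0.05, reject H0; the evidence is statistically significant.

t = -2.58; reject H0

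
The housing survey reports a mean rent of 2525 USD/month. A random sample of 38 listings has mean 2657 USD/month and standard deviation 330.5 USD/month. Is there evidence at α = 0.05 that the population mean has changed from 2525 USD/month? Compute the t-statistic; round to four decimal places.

2.4620

H0: μ = 2525; H1: μ ≠ 2525 (one-sample t-test, two-sided).
t = (x̄ − μ₀)/(s/√n) = (2657 − 2525)/(330.5/√38) = 2.4620
df = n − 1 = 37
Two-sided p-value ≈ 0.0186
Since p ≈ 0.0186 < α = 0.05, reject H0; the evidence is statistically significant.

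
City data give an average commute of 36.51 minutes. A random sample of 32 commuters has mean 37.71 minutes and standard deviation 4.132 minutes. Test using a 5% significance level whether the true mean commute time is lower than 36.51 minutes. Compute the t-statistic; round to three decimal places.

H0: μ = 36.51; H1: μ < 36.51 (one-sample t-test, left-tailed).
t = (x̄ − μ₀)/(s/√n) = (37.71 − 36.51)/(4.132/√32) = 1.643
df = n − 1 = 31
p-value = P(T ≤ 1.643) ≈ 0.9447
Since p ≈ 0.9447 > α = 0.05, fail to reject H0; the evidence is not statistically significant.

1.643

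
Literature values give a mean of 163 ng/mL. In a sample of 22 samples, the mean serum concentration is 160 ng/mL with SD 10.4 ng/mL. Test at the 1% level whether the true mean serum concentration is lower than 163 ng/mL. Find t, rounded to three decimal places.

-1.353

H0: μ = 163; H1: μ < 163 (one-sample t-test, left-tailed).
t = (x̄ − μ₀)/(s/√n) = (160 − 163)/(10.4/√22) = -1.353
df = n − 1 = 21
p-value = P(T ≤ -1.353) ≈ 0.095
Since p ≈ 0.095 > α = 0.01, fail to reject H0; the evidence is not statistically significant.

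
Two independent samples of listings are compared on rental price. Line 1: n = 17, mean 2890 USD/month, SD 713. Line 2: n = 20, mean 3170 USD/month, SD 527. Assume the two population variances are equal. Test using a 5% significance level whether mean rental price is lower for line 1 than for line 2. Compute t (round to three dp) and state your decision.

Let group 1 = line 1, group 2 = line 2. H0: μ_1 = μ_2; H1: μ_1 < μ_2 (two-sample pooled-variance t-test, left-tailed).
s_p² = [(17−1)·713² + (20−1)·527²]/(17+20−2) = 383164
t = (2890 − 3170)/√[383164·(1/17 + 1/20)] = -1.371
df = n₁ + n₂ − 2 = 35
p-value = P(T ≤ -1.371) ≈ 0.0895
Since p ≈ 0.0895 > α = 0.05, fail to reject H0; the evidence is not statistically significant.

t = -1.371; fail to reject H0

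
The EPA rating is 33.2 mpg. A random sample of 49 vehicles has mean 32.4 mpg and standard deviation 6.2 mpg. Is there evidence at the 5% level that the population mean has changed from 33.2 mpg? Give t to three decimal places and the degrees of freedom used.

t = -0.903, df = 48

H0: μ = 33.2; H1: μ ≠ 33.2 (one-sample t-test, two-sided).
t = (x̄ − μ₀)/(s/√n) = (32.4 − 33.2)/(6.2/√49) = -0.903
df = n − 1 = 48
Two-sided p-value ≈ 0.3709
Since p ≈ 0.3709 > α = 0.05, fail to reject H0; the evidence is not statistically significant.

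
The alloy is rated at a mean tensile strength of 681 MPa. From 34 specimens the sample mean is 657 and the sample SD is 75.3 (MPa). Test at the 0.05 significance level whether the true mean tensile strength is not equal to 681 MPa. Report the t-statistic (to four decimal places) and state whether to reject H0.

H0: μ = 681; H1: μ ≠ 681 (one-sample t-test, two-sided).
t = (x̄ − μ₀)/(s/√n) = (657 − 681)/(75.3/√34) = -1.8585
df = n − 1 = 33
Two-sided p-value ≈ 0.0720
Since p ≈ 0.0720 > α = 0.05, fail to reject H0; the data do not provide sufficient evidence against H0.

t = -1.8585; fail to reject H0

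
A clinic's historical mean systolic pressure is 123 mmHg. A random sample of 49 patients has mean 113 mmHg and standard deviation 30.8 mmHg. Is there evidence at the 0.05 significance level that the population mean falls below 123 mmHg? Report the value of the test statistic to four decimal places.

-2.2727

H0: μ = 123; H1: μ < 123 (one-sample t-test, left-tailed).
t = (x̄ − μ₀)/(s/√n) = (113 − 123)/(30.8/√49) = -2.2727
df = n − 1 = 48
p-value = P(T ≤ -2.2727) ≈ 0.0138
Since p ≈ 0.0138 < α = 0.05, reject H0; the evidence is statistically significant.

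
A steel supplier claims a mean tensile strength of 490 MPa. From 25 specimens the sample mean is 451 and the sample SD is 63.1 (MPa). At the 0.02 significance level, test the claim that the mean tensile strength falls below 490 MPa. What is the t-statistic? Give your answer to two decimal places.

H0: μ = 490; H1: μ < 490 (one-sample t-test, left-tailed).
t = (x̄ − μ₀)/(s/√n) = (451 − 490)/(63.1/√25) = -3.09
df = n − 1 = 24
p-value = P(T ≤ -3.09) ≈ 0.003
Since p ≈ 0.003 < α = 0.02, reject H0; the evidence is statistically significant.

-3.09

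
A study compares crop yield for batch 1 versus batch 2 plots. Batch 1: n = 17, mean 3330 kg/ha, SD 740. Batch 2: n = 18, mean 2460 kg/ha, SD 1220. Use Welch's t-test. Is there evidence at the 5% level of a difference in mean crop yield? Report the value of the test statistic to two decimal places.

Let group 1 = batch 1, group 2 = batch 2. H0: μ_1 = μ_2; H1: μ_1 ≠ μ_2 (Welch's two-sample t-test, two-sided).
t = (x̄_1 − x̄_2)/√(s_1²/n_1 + s_2²/n_2) = (3330 − 2460)/√(740²/17 + 1220²/18) = 2.57
Welch–Satterthwaite df ≈ 28.27
Two-sided p-value ≈ 0.016
Since p ≈ 0.016 < α = 0.05, reject H0; the evidence is statistically significant.

2.57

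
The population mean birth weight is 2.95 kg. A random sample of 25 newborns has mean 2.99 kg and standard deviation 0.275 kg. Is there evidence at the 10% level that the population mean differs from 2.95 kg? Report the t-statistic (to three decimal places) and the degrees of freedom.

t = 0.727, df = 24

H0: μ = 2.95; H1: μ ≠ 2.95 (one-sample t-test, two-sided).
t = (x̄ − μ₀)/(s/√n) = (2.99 − 2.95)/(0.275/√25) = 0.727
df = n − 1 = 24
Two-sided p-value ≈ 0.474
Since p ≈ 0.474 > α = 0.1, fail to reject H0; the evidence is not statistically significant.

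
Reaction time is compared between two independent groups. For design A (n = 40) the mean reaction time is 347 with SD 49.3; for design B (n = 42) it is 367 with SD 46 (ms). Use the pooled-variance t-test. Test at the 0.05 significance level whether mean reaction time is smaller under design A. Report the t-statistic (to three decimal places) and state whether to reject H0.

Let group 1 = design A, group 2 = design B. H0: μ_1 = μ_2; H1: μ_1 < μ_2 (two-sample pooled-variance t-test, left-tailed).
s_p² = [(40−1)·49.3² + (42−1)·46²]/(40+42−2) = 2269.31
t = (347 − 367)/√[2269.31·(1/40 + 1/42)] = -1.900
df = n₁ + n₂ − 2 = 80
p-value = P(T ≤ -1.900) ≈ 0.030
Since p ≈ 0.030 < α = 0.05, reject H0; the data support H1.

t = -1.900; reject H0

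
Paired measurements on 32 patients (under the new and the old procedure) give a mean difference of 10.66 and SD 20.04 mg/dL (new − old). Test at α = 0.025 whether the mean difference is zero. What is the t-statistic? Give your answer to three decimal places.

3.009

H0: μ_d = 0; H1: μ_d ≠ 0 (paired t-test on the differences, two-sided).
t = d̄/(s_d/√n) = 10.66/(20.04/√32) = 3.009
df = n − 1 = 31
Two-sided p-value ≈ 0.0052
Since p ≈ 0.0052 < α = 0.025, reject H0; the evidence is statistically significant.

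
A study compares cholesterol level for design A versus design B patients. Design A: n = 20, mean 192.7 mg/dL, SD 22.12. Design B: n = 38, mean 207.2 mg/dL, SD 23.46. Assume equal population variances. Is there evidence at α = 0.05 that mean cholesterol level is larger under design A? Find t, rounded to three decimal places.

Let group 1 = design A, group 2 = design B. H0: μ_1 = μ_2; H1: μ_1 > μ_2 (two-sample pooled-variance t-test, right-tailed).
s_p² = [(20−1)·22.12² + (38−1)·23.46²]/(20+38−2) = 529.649
t = (192.7 − 207.2)/√[529.649·(1/20 + 1/38)] = -2.281
df = n₁ + n₂ − 2 = 56
p-value = P(T ≥ -2.281) ≈ 0.9868
Since p ≈ 0.9868 > α = 0.05, fail to reject H0; the data do not provide sufficient evidence against H0.

-2.281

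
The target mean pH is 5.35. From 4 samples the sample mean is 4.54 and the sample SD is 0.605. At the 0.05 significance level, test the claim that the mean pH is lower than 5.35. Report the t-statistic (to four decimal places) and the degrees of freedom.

H0: μ = 5.35; H1: μ < 5.35 (one-sample t-test, left-tailed).
t = (x̄ − μ₀)/(s/√n) = (4.54 − 5.35)/(0.605/√4) = -2.6777
df = n − 1 = 3
p-value = P(T ≤ -2.6777) ≈ 0.038
Since p ≈ 0.038 < α = 0.05, reject H0; the evidence is statistically significant.

t = -2.6777, df = 3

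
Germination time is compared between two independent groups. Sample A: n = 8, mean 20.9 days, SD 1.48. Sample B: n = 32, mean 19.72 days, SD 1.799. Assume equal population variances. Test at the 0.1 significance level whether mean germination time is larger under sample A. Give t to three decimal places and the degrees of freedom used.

t = 1.711, df = 38

Let group 1 = sample A, group 2 = sample B. H0: μ_1 = μ_2; H1: μ_1 > μ_2 (two-sample pooled-variance t-test, right-tailed).
s_p² = [(8−1)·1.48² + (32−1)·1.799²]/(8+32−2) = 3.04372
t = (20.9 − 19.72)/√[3.04372·(1/8 + 1/32)] = 1.711
df = n₁ + n₂ − 2 = 38
p-value = P(T ≥ 1.711) ≈ 0.0476
Since p ≈ 0.0476 < α = 0.1, reject H0; the evidence is statistically significant.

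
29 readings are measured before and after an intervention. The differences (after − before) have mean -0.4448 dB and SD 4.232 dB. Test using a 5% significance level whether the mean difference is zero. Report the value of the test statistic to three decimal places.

H0: μ_d = 0; H1: μ_d ≠ 0 (paired t-test on the differences, two-sided).
t = d̄/(s_d/√n) = -0.4448/(4.232/√29) = -0.566
df = n − 1 = 28
Two-sided p-value ≈ 0.576
Since p ≈ 0.576 > α = 0.05, fail to reject H0; the evidence is not statistically significant.

-0.566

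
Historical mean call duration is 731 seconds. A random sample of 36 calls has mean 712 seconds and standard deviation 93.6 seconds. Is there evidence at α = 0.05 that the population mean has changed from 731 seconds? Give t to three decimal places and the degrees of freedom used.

t = -1.218, df = 35

H0: μ = 731; H1: μ ≠ 731 (one-sample t-test, two-sided).
t = (x̄ − μ₀)/(s/√n) = (712 − 731)/(93.6/√36) = -1.218
df = n − 1 = 35
Two-sided p-value ≈ 0.231
Since p ≈ 0.231 > α = 0.05, fail to reject H0; the evidence is not statistically significant.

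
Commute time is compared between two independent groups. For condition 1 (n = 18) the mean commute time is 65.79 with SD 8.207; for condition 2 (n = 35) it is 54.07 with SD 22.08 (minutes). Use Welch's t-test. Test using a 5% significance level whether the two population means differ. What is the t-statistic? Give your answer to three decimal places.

2.788

Let group 1 = condition 1, group 2 = condition 2. H0: μ_1 = μ_2; H1: μ_1 ≠ μ_2 (Welch's two-sample t-test, two-sided).
t = (x̄_1 − x̄_2)/√(s_1²/n_1 + s_2²/n_2) = (65.79 − 54.07)/√(8.207²/18 + 22.08²/35) = 2.788
Welch–Satterthwaite df ≈ 47.82
Two-sided p-value ≈ 0.008
Since p ≈ 0.008 < α = 0.05, reject H0; the data support H1.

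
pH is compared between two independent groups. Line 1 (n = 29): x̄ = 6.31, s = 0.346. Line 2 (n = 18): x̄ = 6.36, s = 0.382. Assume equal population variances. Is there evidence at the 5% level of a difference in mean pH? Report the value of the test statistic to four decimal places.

-0.4628

Let group 1 = line 1, group 2 = line 2. H0: μ_1 = μ_2; H1: μ_1 ≠ μ_2 (two-sample pooled-variance t-test, two-sided).
s_p² = [(29−1)·0.346² + (18−1)·0.382²]/(29+18−2) = 0.129617
t = (6.31 − 6.36)/√[0.129617·(1/29 + 1/18)] = -0.4628
df = n₁ + n₂ − 2 = 45
Two-sided p-value ≈ 0.646
Since p ≈ 0.646 > α = 0.05, fail to reject H0; the evidence is not statistically significant.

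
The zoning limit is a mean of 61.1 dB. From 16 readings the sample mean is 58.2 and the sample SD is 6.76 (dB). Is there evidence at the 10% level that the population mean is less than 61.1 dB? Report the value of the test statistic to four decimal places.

H0: μ = 61.1; H1: μ < 61.1 (one-sample t-test, left-tailed).
t = (x̄ − μ₀)/(s/√n) = (58.2 − 61.1)/(6.76/√16) = -1.7160
df = n − 1 = 15
p-value = P(T ≤ -1.7160) ≈ 0.053
Since p ≈ 0.053 < α = 0.1, reject H0; the data support H1.

-1.7160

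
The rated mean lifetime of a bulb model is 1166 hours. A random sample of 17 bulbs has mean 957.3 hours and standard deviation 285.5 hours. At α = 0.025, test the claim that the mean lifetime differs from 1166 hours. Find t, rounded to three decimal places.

H0: μ = 1166; H1: μ ≠ 1166 (one-sample t-test, two-sided).
t = (x̄ − μ₀)/(s/√n) = (957.3 − 1166)/(285.5/√17) = -3.014
df = n − 1 = 16
Two-sided p-value ≈ 0.0082
Since p ≈ 0.0082 < α = 0.025, reject H0; the evidence is statistically significant.

-3.014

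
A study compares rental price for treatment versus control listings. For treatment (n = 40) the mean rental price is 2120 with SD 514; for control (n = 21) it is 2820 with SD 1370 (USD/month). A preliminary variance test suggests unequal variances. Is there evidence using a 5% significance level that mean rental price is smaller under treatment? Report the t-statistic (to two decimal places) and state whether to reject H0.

t = -2.26; reject H0

Let group 1 = treatment, group 2 = control. H0: μ_1 = μ_2; H1: μ_1 < μ_2 (Welch's two-sample t-test, left-tailed).
t = (x̄_1 − x̄_2)/√(s_1²/n_1 + s_2²/n_2) = (2120 − 2820)/√(514²/40 + 1370²/21) = -2.26
Welch–Satterthwaite df ≈ 23.00
p-value = P(T ≤ -2.26) ≈ 0.0168
Since p ≈ 0.0168 < α = 0.05, reject H0; the data support H1.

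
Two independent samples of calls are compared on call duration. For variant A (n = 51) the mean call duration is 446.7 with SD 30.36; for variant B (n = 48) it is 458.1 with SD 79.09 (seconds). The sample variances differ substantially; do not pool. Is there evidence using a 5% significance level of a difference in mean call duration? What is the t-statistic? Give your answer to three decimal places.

-0.936

Let group 1 = variant A, group 2 = variant B. H0: μ_1 = μ_2; H1: μ_1 ≠ μ_2 (Welch's two-sample t-test, two-sided).
t = (x̄_1 − x̄_2)/√(s_1²/n_1 + s_2²/n_2) = (446.7 − 458.1)/√(30.36²/51 + 79.09²/48) = -0.936
Welch–Satterthwaite df ≈ 59.86
Two-sided p-value ≈ 0.3531
Since p ≈ 0.3531 > α = 0.05, fail to reject H0; the evidence is not statistically significant.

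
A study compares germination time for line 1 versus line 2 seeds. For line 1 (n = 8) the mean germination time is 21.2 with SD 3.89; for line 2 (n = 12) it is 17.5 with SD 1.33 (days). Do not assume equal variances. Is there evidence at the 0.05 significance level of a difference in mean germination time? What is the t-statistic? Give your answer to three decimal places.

Let group 1 = line 1, group 2 = line 2. H0: μ_1 = μ_2; H1: μ_1 ≠ μ_2 (Welch's two-sample t-test, two-sided).
t = (x̄_1 − x̄_2)/√(s_1²/n_1 + s_2²/n_2) = (21.2 − 17.5)/√(3.89²/8 + 1.33²/12) = 2.591
Welch–Satterthwaite df ≈ 8.10
Two-sided p-value ≈ 0.0317
Since p ≈ 0.0317 < α = 0.05, reject H0; the evidence is statistically significant.

2.591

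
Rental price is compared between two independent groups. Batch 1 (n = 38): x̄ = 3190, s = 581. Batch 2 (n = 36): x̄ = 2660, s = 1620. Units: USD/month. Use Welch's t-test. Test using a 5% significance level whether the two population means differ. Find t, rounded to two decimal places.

Let group 1 = batch 1, group 2 = batch 2. H0: μ_1 = μ_2; H1: μ_1 ≠ μ_2 (Welch's two-sample t-test, two-sided).
t = (x̄_1 − x̄_2)/√(s_1²/n_1 + s_2²/n_2) = (3190 − 2660)/√(581²/38 + 1620²/36) = 1.85
Welch–Satterthwaite df ≈ 43.44
Two-sided p-value ≈ 0.0706
Since p ≈ 0.0706 > α = 0.05, fail to reject H0; the evidence is not statistically significant.

1.85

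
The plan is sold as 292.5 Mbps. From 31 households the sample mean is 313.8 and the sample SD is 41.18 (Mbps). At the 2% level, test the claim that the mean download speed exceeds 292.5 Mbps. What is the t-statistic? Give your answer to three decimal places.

H0: μ = 292.5; H1: μ > 292.5 (one-sample t-test, right-tailed).
t = (x̄ − μ₀)/(s/√n) = (313.8 − 292.5)/(41.18/√31) = 2.880
df = n − 1 = 30
p-value = P(T ≥ 2.880) ≈ 0.0036
Since p ≈ 0.0036 < α = 0.02, reject H0; the evidence is statistically significant.

2.880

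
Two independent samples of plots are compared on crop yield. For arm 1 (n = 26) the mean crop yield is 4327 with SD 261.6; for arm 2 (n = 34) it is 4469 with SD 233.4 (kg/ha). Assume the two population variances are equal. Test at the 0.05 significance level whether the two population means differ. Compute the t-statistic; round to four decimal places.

-2.2161

Let group 1 = arm 1, group 2 = arm 2. H0: μ_1 = μ_2; H1: μ_1 ≠ μ_2 (two-sample pooled-variance t-test, two-sided).
s_p² = [(26−1)·261.6² + (34−1)·233.4²]/(26+34−2) = 60492.4
t = (4327 − 4469)/√[60492.4·(1/26 + 1/34)] = -2.2161
df = n₁ + n₂ − 2 = 58
Two-sided p-value ≈ 0.0306
Since p ≈ 0.0306 < α = 0.05, reject H0; the evidence is statistically significant.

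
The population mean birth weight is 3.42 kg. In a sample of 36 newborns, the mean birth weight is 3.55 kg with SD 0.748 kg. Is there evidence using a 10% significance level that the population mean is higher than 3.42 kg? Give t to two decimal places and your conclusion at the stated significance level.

H0: μ = 3.42; H1: μ > 3.42 (one-sample t-test, right-tailed).
t = (x̄ − μ₀)/(s/√n) = (3.55 − 3.42)/(0.748/√36) = 1.04
df = n − 1 = 35
p-value = P(T ≥ 1.04) ≈ 0.1521
Since p ≈ 0.1521 > α = 0.1, fail to reject H0; the data do not provide sufficient evidence against H0.

t = 1.04; fail to reject H0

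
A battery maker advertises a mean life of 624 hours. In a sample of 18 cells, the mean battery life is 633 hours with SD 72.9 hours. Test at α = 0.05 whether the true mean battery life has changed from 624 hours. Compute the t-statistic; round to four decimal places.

H0: μ = 624; H1: μ ≠ 624 (one-sample t-test, two-sided).
t = (x̄ − μ₀)/(s/√n) = (633 − 624)/(72.9/√18) = 0.5238
df = n − 1 = 17
Two-sided p-value ≈ 0.607
Since p ≈ 0.607 > α = 0.05, fail to reject H0; the evidence is not statistically significant.

0.5238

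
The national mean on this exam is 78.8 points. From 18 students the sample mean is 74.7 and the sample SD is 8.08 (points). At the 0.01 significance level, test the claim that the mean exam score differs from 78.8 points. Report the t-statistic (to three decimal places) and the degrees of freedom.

t = -2.153, df = 17

H0: μ = 78.8; H1: μ ≠ 78.8 (one-sample t-test, two-sided).
t = (x̄ − μ₀)/(s/√n) = (74.7 − 78.8)/(8.08/√18) = -2.153
df = n − 1 = 17
Two-sided p-value ≈ 0.0460
Since p ≈ 0.0460 > α = 0.01, fail to reject H0; the data do not provide sufficient evidence against H0.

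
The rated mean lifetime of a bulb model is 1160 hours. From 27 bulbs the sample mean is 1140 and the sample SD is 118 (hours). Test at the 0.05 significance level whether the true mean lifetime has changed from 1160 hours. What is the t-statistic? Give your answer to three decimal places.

-0.881

H0: μ = 1160; H1: μ ≠ 1160 (one-sample t-test, two-sided).
t = (x̄ − μ₀)/(s/√n) = (1140 − 1160)/(118/√27) = -0.881
df = n − 1 = 26
Two-sided p-value ≈ 0.3865
Since p ≈ 0.3865 > α = 0.05, fail to reject H0; the evidence is not statistically significant.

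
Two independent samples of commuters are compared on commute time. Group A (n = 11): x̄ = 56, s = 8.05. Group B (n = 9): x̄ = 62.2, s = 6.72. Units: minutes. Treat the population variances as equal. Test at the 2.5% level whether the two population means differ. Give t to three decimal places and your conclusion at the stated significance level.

t = -1.842; fail to reject H0

Let group 1 = group A, group 2 = group B. H0: μ_1 = μ_2; H1: μ_1 ≠ μ_2 (two-sample pooled-variance t-test, two-sided).
s_p² = [(11−1)·8.05² + (9−1)·6.72²]/(11+9−2) = 56.0718
t = (56 − 62.2)/√[56.0718·(1/11 + 1/9)] = -1.842
df = n₁ + n₂ − 2 = 18
Two-sided p-value ≈ 0.0820
Since p ≈ 0.0820 > α = 0.025, fail to reject H0; the data do not provide sufficient evidence against H0.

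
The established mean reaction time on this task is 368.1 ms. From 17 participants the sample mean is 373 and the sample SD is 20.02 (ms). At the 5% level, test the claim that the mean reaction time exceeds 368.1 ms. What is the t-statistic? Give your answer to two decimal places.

H0: μ = 368.1; H1: μ > 368.1 (one-sample t-test, right-tailed).
t = (x̄ − μ₀)/(s/√n) = (373 − 368.1)/(20.02/√17) = 1.01
df = n − 1 = 16
p-value = P(T ≥ 1.01) ≈ 0.164
Since p ≈ 0.164 > α = 0.05, fail to reject H0; the evidence is not statistically significant.

1.01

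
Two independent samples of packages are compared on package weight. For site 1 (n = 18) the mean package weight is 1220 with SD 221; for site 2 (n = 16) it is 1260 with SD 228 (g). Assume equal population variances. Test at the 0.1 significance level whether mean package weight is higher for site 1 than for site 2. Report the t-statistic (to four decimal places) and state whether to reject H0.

Let group 1 = site 1, group 2 = site 2. H0: μ_1 = μ_2; H1: μ_1 > μ_2 (two-sample pooled-variance t-test, right-tailed).
s_p² = [(18−1)·221² + (16−1)·228²]/(18+16−2) = 50314.3
t = (1220 − 1260)/√[50314.3·(1/18 + 1/16)] = -0.5190
df = n₁ + n₂ − 2 = 32
p-value = P(T ≥ -0.5190) ≈ 0.6963
Since p ≈ 0.6963 > α = 0.1, fail to reject H0; the data do not provide sufficient evidence against H0.

t = -0.5190; fail to reject H0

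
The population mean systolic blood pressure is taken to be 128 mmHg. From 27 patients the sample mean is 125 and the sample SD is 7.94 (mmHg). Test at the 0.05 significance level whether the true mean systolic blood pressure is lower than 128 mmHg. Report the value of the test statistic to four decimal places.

H0: μ = 128; H1: μ < 128 (one-sample t-test, left-tailed).
t = (x̄ − μ₀)/(s/√n) = (125 − 128)/(7.94/√27) = -1.9633
df = n − 1 = 26
p-value = P(T ≤ -1.9633) ≈ 0.0302
Since p ≈ 0.0302 < α = 0.05, reject H0; the evidence is statistically significant.

-1.9633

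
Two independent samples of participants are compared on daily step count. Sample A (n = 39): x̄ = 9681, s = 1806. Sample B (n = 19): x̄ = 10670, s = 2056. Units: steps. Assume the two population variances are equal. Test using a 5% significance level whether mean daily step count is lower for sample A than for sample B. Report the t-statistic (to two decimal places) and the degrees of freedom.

Let group 1 = sample A, group 2 = sample B. H0: μ_1 = μ_2; H1: μ_1 < μ_2 (two-sample pooled-variance t-test, left-tailed).
s_p² = [(39−1)·1806² + (19−1)·2056²]/(39+19−2) = 3571980
t = (9681 − 10670)/√[3571980·(1/39 + 1/19)] = -1.87
df = n₁ + n₂ − 2 = 56
p-value = P(T ≤ -1.87) ≈ 0.033
Since p ≈ 0.033 < α = 0.05, reject H0; the data support H1.

t = -1.87, df = 56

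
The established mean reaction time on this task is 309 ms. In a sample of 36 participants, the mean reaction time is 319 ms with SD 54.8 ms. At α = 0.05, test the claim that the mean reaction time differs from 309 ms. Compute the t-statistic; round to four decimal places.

1.0949

H0: μ = 309; H1: μ ≠ 309 (one-sample t-test, two-sided).
t = (x̄ − μ₀)/(s/√n) = (319 − 309)/(54.8/√36) = 1.0949
df = n − 1 = 35
Two-sided p-value ≈ 0.2810
Since p ≈ 0.2810 > α = 0.05, fail to reject H0; the evidence is not statistically significant.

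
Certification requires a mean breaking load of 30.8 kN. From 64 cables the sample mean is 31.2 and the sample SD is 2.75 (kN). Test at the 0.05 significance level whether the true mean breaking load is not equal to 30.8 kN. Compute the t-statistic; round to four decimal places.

1.1636

H0: μ = 30.8; H1: μ ≠ 30.8 (one-sample t-test, two-sided).
t = (x̄ − μ₀)/(s/√n) = (31.2 − 30.8)/(2.75/√64) = 1.1636
df = n − 1 = 63
Two-sided p-value ≈ 0.2490
Since p ≈ 0.2490 > α = 0.05, fail to reject H0; the data do not provide sufficient evidence against H0.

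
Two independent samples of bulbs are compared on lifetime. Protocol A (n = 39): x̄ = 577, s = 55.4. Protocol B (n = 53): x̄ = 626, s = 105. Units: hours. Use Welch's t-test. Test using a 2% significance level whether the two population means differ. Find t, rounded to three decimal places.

-2.894

Let group 1 = protocol A, group 2 = protocol B. H0: μ_1 = μ_2; H1: μ_1 ≠ μ_2 (Welch's two-sample t-test, two-sided).
t = (x̄_1 − x̄_2)/√(s_1²/n_1 + s_2²/n_2) = (577 − 626)/√(55.4²/39 + 105²/53) = -2.894
Welch–Satterthwaite df ≈ 82.61
Two-sided p-value ≈ 0.005
Since p ≈ 0.005 < α = 0.02, reject H0; the evidence is statistically significant.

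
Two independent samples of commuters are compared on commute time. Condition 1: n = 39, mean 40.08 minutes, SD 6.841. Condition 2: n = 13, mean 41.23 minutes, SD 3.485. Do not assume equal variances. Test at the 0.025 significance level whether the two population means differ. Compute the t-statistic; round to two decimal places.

Let group 1 = condition 1, group 2 = condition 2. H0: μ_1 = μ_2; H1: μ_1 ≠ μ_2 (Welch's two-sample t-test, two-sided).
t = (x̄_1 − x̄_2)/√(s_1²/n_1 + s_2²/n_2) = (40.08 − 41.23)/√(6.841²/39 + 3.485²/13) = -0.79
Welch–Satterthwaite df ≈ 41.17
Two-sided p-value ≈ 0.4357
Since p ≈ 0.4357 > α = 0.025, fail to reject H0; the evidence is not statistically significant.

-0.79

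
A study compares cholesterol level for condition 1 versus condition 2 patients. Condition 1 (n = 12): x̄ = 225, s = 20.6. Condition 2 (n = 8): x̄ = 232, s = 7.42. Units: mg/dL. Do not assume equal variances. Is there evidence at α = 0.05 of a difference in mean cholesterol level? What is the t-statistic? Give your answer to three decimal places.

Let group 1 = condition 1, group 2 = condition 2. H0: μ_1 = μ_2; H1: μ_1 ≠ μ_2 (Welch's two-sample t-test, two-sided).
t = (x̄_1 − x̄_2)/√(s_1²/n_1 + s_2²/n_2) = (225 − 232)/√(20.6²/12 + 7.42²/8) = -1.077
Welch–Satterthwaite df ≈ 14.82
Two-sided p-value ≈ 0.2987
Since p ≈ 0.2987 > α = 0.05, fail to reject H0; the evidence is not statistically significant.

-1.077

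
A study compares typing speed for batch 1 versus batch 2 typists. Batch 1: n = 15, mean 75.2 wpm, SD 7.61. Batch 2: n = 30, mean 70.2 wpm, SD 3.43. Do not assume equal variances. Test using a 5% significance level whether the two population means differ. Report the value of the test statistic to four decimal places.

Let group 1 = batch 1, group 2 = batch 2. H0: μ_1 = μ_2; H1: μ_1 ≠ μ_2 (Welch's two-sample t-test, two-sided).
t = (x̄_1 − x̄_2)/√(s_1²/n_1 + s_2²/n_2) = (75.2 − 70.2)/√(7.61²/15 + 3.43²/30) = 2.4245
Welch–Satterthwaite df ≈ 16.90
Two-sided p-value ≈ 0.027
Since p ≈ 0.027 < α = 0.05, reject H0; the data support H1.

2.4245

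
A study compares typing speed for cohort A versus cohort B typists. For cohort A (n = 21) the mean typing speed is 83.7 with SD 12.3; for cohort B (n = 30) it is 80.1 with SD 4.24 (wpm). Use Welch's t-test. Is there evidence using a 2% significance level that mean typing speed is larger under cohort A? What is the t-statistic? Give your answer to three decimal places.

Let group 1 = cohort A, group 2 = cohort B. H0: μ_1 = μ_2; H1: μ_1 > μ_2 (Welch's two-sample t-test, right-tailed).
t = (x̄_1 − x̄_2)/√(s_1²/n_1 + s_2²/n_2) = (83.7 − 80.1)/√(12.3²/21 + 4.24²/30) = 1.289
Welch–Satterthwaite df ≈ 23.35
p-value = P(T ≥ 1.289) ≈ 0.105
Since p ≈ 0.105 > α = 0.02, fail to reject H0; the data do not provide sufficient evidence against H0.

1.289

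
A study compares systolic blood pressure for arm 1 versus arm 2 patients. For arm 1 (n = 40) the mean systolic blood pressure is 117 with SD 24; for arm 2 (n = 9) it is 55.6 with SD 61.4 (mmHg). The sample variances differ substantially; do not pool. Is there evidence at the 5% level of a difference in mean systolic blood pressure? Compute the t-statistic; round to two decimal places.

Let group 1 = arm 1, group 2 = arm 2. H0: μ_1 = μ_2; H1: μ_1 ≠ μ_2 (Welch's two-sample t-test, two-sided).
t = (x̄_1 − x̄_2)/√(s_1²/n_1 + s_2²/n_2) = (117 − 55.6)/√(24²/40 + 61.4²/9) = 2.95
Welch–Satterthwaite df ≈ 8.56
Two-sided p-value ≈ 0.017
Since p ≈ 0.017 < α = 0.05, reject H0; the evidence is statistically significant.

2.95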